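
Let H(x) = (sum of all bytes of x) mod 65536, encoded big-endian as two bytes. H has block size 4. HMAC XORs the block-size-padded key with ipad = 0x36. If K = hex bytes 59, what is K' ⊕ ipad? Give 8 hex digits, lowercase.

Key hex bytes 59 is 1 byte ≤ B = 4; zero-pad to 4 bytes: K' = 59 00 00 00.
XOR each byte with 0x36: 59⊕36=6f, 00⊕36=36, 00⊕36=36, 00⊕36=36.

6f363636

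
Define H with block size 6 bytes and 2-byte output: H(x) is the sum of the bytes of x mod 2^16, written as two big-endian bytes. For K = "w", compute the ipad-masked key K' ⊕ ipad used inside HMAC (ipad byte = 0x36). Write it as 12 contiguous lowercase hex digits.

413636363636

Key "w" = 77 is 1 byte ≤ B = 6; zero-pad to 6 bytes: K' = 77 00 00 00 00 00.
XOR each byte with 0x36: 77⊕36=41, 00⊕36=36, 00⊕36=36, 00⊕36=36, 00⊕36=36, 00⊕36=36.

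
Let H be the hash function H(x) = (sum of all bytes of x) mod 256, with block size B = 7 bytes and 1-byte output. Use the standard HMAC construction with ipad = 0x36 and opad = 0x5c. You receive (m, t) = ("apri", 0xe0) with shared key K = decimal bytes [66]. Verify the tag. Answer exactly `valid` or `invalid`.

Key decimal bytes [66] = 42 is 1 byte ≤ B = 7; zero-pad to 7 bytes: K' = 42 00 00 00 00 00 00.
K' ⊕ ipad = 74 36 36 36 36 36 36; K' ⊕ opad = 1e 5c 5c 5c 5c 5c 5c.
Inner hash: sum = 116+54+54+54+54+54+54+97+112+114+105 = 868; mod 256 = 100 → 64.
Outer hash (recomputed tag): sum = 30+92+92+92+92+92+92+100 = 682; mod 256 = 170 → aa.
Recomputed tag = aa; claimed = e0 → mismatch.

invalid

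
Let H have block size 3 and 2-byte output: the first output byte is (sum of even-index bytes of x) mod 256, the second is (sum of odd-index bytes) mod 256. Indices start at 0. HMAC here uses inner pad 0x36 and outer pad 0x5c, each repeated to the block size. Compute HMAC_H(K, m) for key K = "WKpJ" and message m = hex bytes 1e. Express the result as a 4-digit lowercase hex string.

Key "WKpJ" = 57 4b 70 4a is 4 bytes > B = 3, so hash it first: H(key) = c7 95, then zero-pad to 3 bytes: K' = c7 95 00.
K' ⊕ ipad = f1 a3 36.  K' ⊕ opad = 9b c9 5c.
Inner input = (K'⊕ipad) ∥ m = f1 a3 36 ∥ 1e.
Inner hash: even-index sum = 295 mod 256 = 39; odd-index sum = 193 mod 256 = 193 → 27 c1.
Outer input = (K'⊕opad) ∥ inner = 9b c9 5c ∥ 27 c1.
Outer hash (tag): even-index sum = 440 mod 256 = 184; odd-index sum = 240 mod 256 = 240 → b8 f0.

b8f0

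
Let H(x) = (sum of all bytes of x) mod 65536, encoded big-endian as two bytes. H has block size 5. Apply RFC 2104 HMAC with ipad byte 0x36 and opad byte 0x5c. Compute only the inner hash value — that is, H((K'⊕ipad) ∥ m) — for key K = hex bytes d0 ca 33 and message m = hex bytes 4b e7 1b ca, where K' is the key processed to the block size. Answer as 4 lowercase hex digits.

046a

Key hex bytes d0 ca 33 is 3 bytes ≤ B = 5; zero-pad to 5 bytes: K' = d0 ca 33 00 00.
K' ⊕ ipad = e6 fc 05 36 36.
Inner input = e6 fc 05 36 36 ∥ 4b e7 1b ca.
Inner hash: sum = 230+252+5+54+54+75+231+27+202 = 1130 → 04 6a.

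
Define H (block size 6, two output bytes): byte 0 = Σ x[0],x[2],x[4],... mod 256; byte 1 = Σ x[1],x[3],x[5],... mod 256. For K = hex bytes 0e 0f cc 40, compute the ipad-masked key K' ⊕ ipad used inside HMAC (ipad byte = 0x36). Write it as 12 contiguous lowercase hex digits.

Key hex bytes 0e 0f cc 40 is 4 bytes ≤ B = 6; zero-pad to 6 bytes: K' = 0e 0f cc 40 00 00.
XOR each byte with 0x36: 0e⊕36=38, 0f⊕36=39, cc⊕36=fa, 40⊕36=76, 00⊕36=36, 00⊕36=36.

3839fa763636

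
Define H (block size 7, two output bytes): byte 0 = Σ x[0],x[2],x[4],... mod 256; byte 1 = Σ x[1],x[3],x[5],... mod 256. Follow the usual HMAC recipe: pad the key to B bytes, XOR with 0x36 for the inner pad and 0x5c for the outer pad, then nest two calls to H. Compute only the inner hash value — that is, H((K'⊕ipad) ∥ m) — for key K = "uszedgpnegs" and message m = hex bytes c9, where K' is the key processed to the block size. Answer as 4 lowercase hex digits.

4f57

Key "uszedgpnegs" = 75 73 7a 65 64 67 70 6e 65 67 73 is 11 bytes > B = 7, so hash it first: H(key) = 9b 14, then zero-pad to 7 bytes: K' = 9b 14 00 00 00 00 00.
K' ⊕ ipad = ad 22 36 36 36 36 36.
Inner input = ad 22 36 36 36 36 36 ∥ c9.
Inner hash: even-index sum = 335 mod 256 = 79; odd-index sum = 343 mod 256 = 87 → 4f 57.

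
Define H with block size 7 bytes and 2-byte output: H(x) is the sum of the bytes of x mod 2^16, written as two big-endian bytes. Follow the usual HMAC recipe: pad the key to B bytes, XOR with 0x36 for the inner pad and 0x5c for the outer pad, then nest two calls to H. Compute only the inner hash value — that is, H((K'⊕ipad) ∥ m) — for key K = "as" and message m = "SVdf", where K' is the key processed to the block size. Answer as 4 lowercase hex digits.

Key "as" = 61 73 is 2 bytes ≤ B = 7; zero-pad to 7 bytes: K' = 61 73 00 00 00 00 00.
K' ⊕ ipad = 57 45 36 36 36 36 36.
Inner input = 57 45 36 36 36 36 36 ∥ 53 56 64 66.
Inner hash: sum = 87+69+54+54+54+54+54+83+86+100+102 = 797 → 03 1d.

031d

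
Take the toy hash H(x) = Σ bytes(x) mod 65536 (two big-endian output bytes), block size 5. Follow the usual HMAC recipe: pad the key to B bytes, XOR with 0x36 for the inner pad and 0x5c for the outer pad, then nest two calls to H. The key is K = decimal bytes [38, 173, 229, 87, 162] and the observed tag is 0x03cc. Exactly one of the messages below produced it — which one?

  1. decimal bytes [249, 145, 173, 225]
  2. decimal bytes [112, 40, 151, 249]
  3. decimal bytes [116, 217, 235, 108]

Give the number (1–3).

Key decimal bytes [38, 173, 229, 87, 162] = 26 ad e5 57 a2 is exactly B = 5 bytes: K' = 26 ad e5 57 a2.
K' ⊕ ipad = 10 9b d3 61 94; K' ⊕ opad = 7a f1 b9 0b fe.
m1: inner = H(10 9b d3 61 94 f9 91 ad e1) = 05 8b; tag = H(7a f1 b9 0b fe 05 8b) = 03bd
m2: inner = H(10 9b d3 61 94 70 28 97 f9) = 04 9b; tag = H(7a f1 b9 0b fe 04 9b) = 03cc ← matches
m3: inner = H(10 9b d3 61 94 74 d9 eb 6c) = 05 17; tag = H(7a f1 b9 0b fe 05 17) = 0349

2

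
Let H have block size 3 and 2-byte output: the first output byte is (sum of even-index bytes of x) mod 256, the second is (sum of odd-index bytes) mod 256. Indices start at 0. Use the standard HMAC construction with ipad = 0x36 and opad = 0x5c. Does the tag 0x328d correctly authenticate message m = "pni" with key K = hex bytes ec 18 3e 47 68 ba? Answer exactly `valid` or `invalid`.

Key hex bytes ec 18 3e 47 68 ba is 6 bytes > B = 3, so hash it first: H(key) = 92 19, then zero-pad to 3 bytes: K' = 92 19 00.
K' ⊕ ipad = a4 2f 36; K' ⊕ opad = ce 45 5c.
Inner hash: even-index sum = 328 mod 256 = 72; odd-index sum = 264 mod 256 = 8 → 48 08.
Outer hash (recomputed tag): even-index sum = 306 mod 256 = 50; odd-index sum = 141 mod 256 = 141 → 32 8d.
Recomputed tag = 328d; claimed = 328d → match.

valid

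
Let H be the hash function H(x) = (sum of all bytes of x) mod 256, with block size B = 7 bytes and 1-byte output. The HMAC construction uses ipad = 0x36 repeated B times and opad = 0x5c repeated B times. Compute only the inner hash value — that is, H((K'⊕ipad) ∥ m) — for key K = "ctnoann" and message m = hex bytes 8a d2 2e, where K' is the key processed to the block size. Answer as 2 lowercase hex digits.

d9

Key "ctnoann" = 63 74 6e 6f 61 6e 6e is exactly B = 7 bytes: K' = 63 74 6e 6f 61 6e 6e.
K' ⊕ ipad = 55 42 58 59 57 58 58.
Inner input = 55 42 58 59 57 58 58 ∥ 8a d2 2e.
Inner hash: sum = 85+66+88+89+87+88+88+138+210+46 = 985; mod 256 = 217 → d9.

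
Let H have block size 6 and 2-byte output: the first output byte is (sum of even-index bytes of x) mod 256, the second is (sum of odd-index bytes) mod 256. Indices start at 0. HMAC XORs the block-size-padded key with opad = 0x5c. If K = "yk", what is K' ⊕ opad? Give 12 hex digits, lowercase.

Key "yk" = 79 6b is 2 bytes ≤ B = 6; zero-pad to 6 bytes: K' = 79 6b 00 00 00 00.
XOR each byte with 0x5c: 79⊕5c=25, 6b⊕5c=37, 00⊕5c=5c, 00⊕5c=5c, 00⊕5c=5c, 00⊕5c=5c.

25375c5c5c5c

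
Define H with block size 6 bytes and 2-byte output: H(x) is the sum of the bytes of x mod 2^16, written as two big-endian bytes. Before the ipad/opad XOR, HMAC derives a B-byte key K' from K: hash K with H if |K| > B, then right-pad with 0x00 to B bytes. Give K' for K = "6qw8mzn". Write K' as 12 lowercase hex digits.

|K| = 7 > B = 6, so first hash the key.
H(K): sum = 54+113+119+56+109+122+110 = 683 → 02 ab.
Zero-pad H(K) = 02 ab to 6 bytes: K' = 02 ab 00 00 00 00.

02ab00000000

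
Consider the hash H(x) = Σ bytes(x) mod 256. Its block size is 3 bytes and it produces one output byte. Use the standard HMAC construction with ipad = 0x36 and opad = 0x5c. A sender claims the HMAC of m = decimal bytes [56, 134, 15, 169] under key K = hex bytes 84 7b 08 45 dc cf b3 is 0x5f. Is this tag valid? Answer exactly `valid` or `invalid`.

invalid

Key hex bytes 84 7b 08 45 dc cf b3 is 7 bytes > B = 3, so hash it first: H(key) = aa, then zero-pad to 3 bytes: K' = aa 00 00.
K' ⊕ ipad = 9c 36 36; K' ⊕ opad = f6 5c 5c.
Inner hash: sum = 156+54+54+56+134+15+169 = 638; mod 256 = 126 → 7e.
Outer hash (recomputed tag): sum = 246+92+92+126 = 556; mod 256 = 44 → 2c.
Recomputed tag = 2c; claimed = 5f → mismatch.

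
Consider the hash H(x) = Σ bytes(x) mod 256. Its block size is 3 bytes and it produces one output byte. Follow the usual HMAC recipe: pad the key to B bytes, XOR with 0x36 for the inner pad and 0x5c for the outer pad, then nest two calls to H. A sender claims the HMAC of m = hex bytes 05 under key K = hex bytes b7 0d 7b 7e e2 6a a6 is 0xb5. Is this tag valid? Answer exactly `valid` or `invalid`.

Key hex bytes b7 0d 7b 7e e2 6a a6 is 7 bytes > B = 3, so hash it first: H(key) = af, then zero-pad to 3 bytes: K' = af 00 00.
K' ⊕ ipad = 99 36 36; K' ⊕ opad = f3 5c 5c.
Inner hash: sum = 153+54+54+5 = 266; mod 256 = 10 → 0a.
Outer hash (recomputed tag): sum = 243+92+92+10 = 437; mod 256 = 181 → b5.
Recomputed tag = b5; claimed = b5 → match.

valid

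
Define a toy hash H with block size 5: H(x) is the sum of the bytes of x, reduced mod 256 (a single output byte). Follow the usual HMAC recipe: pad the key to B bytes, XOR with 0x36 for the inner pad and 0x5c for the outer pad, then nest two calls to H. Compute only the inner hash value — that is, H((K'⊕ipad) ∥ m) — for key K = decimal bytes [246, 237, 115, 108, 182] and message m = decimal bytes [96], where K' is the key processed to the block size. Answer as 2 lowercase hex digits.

Key decimal bytes [246, 237, 115, 108, 182] = f6 ed 73 6c b6 is exactly B = 5 bytes: K' = f6 ed 73 6c b6.
K' ⊕ ipad = c0 db 45 5a 80.
Inner input = c0 db 45 5a 80 ∥ 60.
Inner hash: sum = 192+219+69+90+128+96 = 794; mod 256 = 26 → 1a.

1a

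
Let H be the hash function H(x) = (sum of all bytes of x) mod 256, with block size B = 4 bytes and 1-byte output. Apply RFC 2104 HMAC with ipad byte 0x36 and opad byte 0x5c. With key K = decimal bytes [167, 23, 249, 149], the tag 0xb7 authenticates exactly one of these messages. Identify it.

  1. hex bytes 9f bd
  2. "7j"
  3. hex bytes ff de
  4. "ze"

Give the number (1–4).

Key decimal bytes [167, 23, 249, 149] = a7 17 f9 95 is exactly B = 4 bytes: K' = a7 17 f9 95.
K' ⊕ ipad = 91 21 cf a3; K' ⊕ opad = fb 4b a5 c9.
m1: inner = H(91 21 cf a3 9f bd) = 80; tag = H(fb 4b a5 c9 80) = 34
m2: inner = H(91 21 cf a3 37 6a) = c5; tag = H(fb 4b a5 c9 c5) = 79
m3: inner = H(91 21 cf a3 ff de) = 01; tag = H(fb 4b a5 c9 01) = b5
m4: inner = H(91 21 cf a3 7a 65) = 03; tag = H(fb 4b a5 c9 03) = b7 ← matches

4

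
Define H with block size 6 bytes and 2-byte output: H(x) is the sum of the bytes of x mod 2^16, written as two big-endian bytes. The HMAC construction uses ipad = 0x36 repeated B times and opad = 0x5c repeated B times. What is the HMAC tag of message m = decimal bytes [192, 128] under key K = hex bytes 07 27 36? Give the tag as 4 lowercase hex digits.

Key hex bytes 07 27 36 is 3 bytes ≤ B = 6; zero-pad to 6 bytes: K' = 07 27 36 00 00 00.
K' ⊕ ipad = 31 11 00 36 36 36.  K' ⊕ opad = 5b 7b 6a 5c 5c 5c.
Inner input = (K'⊕ipad) ∥ m = 31 11 00 36 36 36 ∥ c0 80.
Inner hash: sum = 49+17+0+54+54+54+192+128 = 548 → 02 24.
Outer input = (K'⊕opad) ∥ inner = 5b 7b 6a 5c 5c 5c ∥ 02 24.
Outer hash (tag): sum = 91+123+106+92+92+92+2+36 = 634 → 02 7a.

027a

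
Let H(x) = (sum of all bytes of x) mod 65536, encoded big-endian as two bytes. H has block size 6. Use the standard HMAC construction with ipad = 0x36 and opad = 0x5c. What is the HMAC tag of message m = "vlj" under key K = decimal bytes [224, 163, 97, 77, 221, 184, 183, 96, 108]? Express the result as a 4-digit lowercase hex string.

Key decimal bytes [224, 163, 97, 77, 221, 184, 183, 96, 108] = e0 a3 61 4d dd b8 b7 60 6c is 9 bytes > B = 6, so hash it first: H(key) = 05 49, then zero-pad to 6 bytes: K' = 05 49 00 00 00 00.
K' ⊕ ipad = 33 7f 36 36 36 36.  K' ⊕ opad = 59 15 5c 5c 5c 5c.
Inner input = (K'⊕ipad) ∥ m = 33 7f 36 36 36 36 ∥ 76 6c 6a.
Inner hash: sum = 51+127+54+54+54+54+118+108+106 = 726 → 02 d6.
Outer input = (K'⊕opad) ∥ inner = 59 15 5c 5c 5c 5c ∥ 02 d6.
Outer hash (tag): sum = 89+21+92+92+92+92+2+214 = 694 → 02 b6.

02b6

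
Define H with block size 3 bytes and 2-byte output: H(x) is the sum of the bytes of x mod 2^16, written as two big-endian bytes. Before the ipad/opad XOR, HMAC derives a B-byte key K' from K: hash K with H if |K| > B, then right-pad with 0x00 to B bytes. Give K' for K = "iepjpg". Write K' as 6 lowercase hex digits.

027f00

|K| = 6 > B = 3, so first hash the key.
H(K): sum = 105+101+112+106+112+103 = 639 → 02 7f.
Zero-pad H(K) = 02 7f to 3 bytes: K' = 02 7f 00.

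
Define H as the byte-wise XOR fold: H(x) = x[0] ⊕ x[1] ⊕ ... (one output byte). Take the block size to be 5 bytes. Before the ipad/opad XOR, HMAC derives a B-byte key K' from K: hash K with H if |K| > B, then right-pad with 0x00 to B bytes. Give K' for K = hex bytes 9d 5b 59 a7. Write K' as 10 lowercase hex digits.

9d5b59a700

Key hex bytes 9d 5b 59 a7 is 4 bytes ≤ B = 5; zero-pad to 5 bytes: K' = 9d 5b 59 a7 00.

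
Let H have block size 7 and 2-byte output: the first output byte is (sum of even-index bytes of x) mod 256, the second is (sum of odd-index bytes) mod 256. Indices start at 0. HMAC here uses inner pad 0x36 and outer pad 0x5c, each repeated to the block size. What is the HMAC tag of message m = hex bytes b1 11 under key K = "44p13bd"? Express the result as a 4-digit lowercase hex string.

Key "44p13bd" = 34 34 70 31 33 62 64 is exactly B = 7 bytes: K' = 34 34 70 31 33 62 64.
K' ⊕ ipad = 02 02 46 07 05 54 52.  K' ⊕ opad = 68 68 2c 6d 6f 3e 38.
Inner input = (K'⊕ipad) ∥ m = 02 02 46 07 05 54 52 ∥ b1 11.
Inner hash: even-index sum = 176 mod 256 = 176; odd-index sum = 270 mod 256 = 14 → b0 0e.
Outer input = (K'⊕opad) ∥ inner = 68 68 2c 6d 6f 3e 38 ∥ b0 0e.
Outer hash (tag): even-index sum = 329 mod 256 = 73; odd-index sum = 451 mod 256 = 195 → 49 c3.

49c3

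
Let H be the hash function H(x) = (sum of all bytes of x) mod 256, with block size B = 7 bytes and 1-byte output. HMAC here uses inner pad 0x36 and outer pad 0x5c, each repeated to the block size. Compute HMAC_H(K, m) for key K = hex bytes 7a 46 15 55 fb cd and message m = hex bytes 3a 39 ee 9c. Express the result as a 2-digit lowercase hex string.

63

Key hex bytes 7a 46 15 55 fb cd is 6 bytes ≤ B = 7; zero-pad to 7 bytes: K' = 7a 46 15 55 fb cd 00.
K' ⊕ ipad = 4c 70 23 63 cd fb 36.  K' ⊕ opad = 26 1a 49 09 a7 91 5c.
Inner input = (K'⊕ipad) ∥ m = 4c 70 23 63 cd fb 36 ∥ 3a 39 ee 9c.
Inner hash: sum = 76+112+35+99+205+251+54+58+57+238+156 = 1341; mod 256 = 61 → 3d.
Outer input = (K'⊕opad) ∥ inner = 26 1a 49 09 a7 91 5c ∥ 3d.
Outer hash (tag): sum = 38+26+73+9+167+145+92+61 = 611; mod 256 = 99 → 63.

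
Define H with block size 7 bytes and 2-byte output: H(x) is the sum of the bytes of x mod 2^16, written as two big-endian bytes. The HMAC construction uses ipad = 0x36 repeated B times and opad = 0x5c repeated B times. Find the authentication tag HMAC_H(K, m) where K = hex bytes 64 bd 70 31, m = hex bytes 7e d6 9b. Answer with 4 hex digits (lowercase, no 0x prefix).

0384

Key hex bytes 64 bd 70 31 is 4 bytes ≤ B = 7; zero-pad to 7 bytes: K' = 64 bd 70 31 00 00 00.
K' ⊕ ipad = 52 8b 46 07 36 36 36.  K' ⊕ opad = 38 e1 2c 6d 5c 5c 5c.
Inner input = (K'⊕ipad) ∥ m = 52 8b 46 07 36 36 36 ∥ 7e d6 9b.
Inner hash: sum = 82+139+70+7+54+54+54+126+214+155 = 955 → 03 bb.
Outer input = (K'⊕opad) ∥ inner = 38 e1 2c 6d 5c 5c 5c ∥ 03 bb.
Outer hash (tag): sum = 56+225+44+109+92+92+92+3+187 = 900 → 03 84.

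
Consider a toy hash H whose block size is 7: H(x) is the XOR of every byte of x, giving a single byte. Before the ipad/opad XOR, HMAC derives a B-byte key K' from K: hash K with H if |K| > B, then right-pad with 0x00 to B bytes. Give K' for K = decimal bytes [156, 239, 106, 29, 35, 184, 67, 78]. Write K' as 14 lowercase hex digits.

|K| = 8 > B = 7, so first hash the key.
H(K): XOR 9c⊕ef⊕6a⊕1d⊕23⊕b8⊕43⊕4e = 92.
Zero-pad H(K) = 92 to 7 bytes: K' = 92 00 00 00 00 00 00.

92000000000000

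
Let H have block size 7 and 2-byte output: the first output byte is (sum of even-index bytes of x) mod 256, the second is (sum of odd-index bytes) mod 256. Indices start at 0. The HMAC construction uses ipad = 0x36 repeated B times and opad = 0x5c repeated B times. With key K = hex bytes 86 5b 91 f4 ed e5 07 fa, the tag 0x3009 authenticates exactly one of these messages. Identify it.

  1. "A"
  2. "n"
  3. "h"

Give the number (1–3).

Key hex bytes 86 5b 91 f4 ed e5 07 fa is 8 bytes > B = 7, so hash it first: H(key) = 0b 2e, then zero-pad to 7 bytes: K' = 0b 2e 00 00 00 00 00.
K' ⊕ ipad = 3d 18 36 36 36 36 36; K' ⊕ opad = 57 72 5c 5c 5c 5c 5c.
m1: inner = H(3d 18 36 36 36 36 36 41) = df c5; tag = H(57 72 5c 5c 5c 5c 5c df c5) = 3009 ← matches
m2: inner = H(3d 18 36 36 36 36 36 6e) = df f2; tag = H(57 72 5c 5c 5c 5c 5c df f2) = 5d09
m3: inner = H(3d 18 36 36 36 36 36 68) = df ec; tag = H(57 72 5c 5c 5c 5c 5c df ec) = 5709

1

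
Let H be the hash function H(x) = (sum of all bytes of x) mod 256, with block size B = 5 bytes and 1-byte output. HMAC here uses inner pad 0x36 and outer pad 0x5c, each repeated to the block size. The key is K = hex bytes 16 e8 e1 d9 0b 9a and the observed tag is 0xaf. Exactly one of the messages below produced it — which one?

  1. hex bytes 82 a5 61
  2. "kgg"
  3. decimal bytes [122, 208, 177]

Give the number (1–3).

3

Key hex bytes 16 e8 e1 d9 0b 9a is 6 bytes > B = 5, so hash it first: H(key) = 5d, then zero-pad to 5 bytes: K' = 5d 00 00 00 00.
K' ⊕ ipad = 6b 36 36 36 36; K' ⊕ opad = 01 5c 5c 5c 5c.
m1: inner = H(6b 36 36 36 36 82 a5 61) = cb; tag = H(01 5c 5c 5c 5c cb) = 3c
m2: inner = H(6b 36 36 36 36 6b 67 67) = 7c; tag = H(01 5c 5c 5c 5c 7c) = ed
m3: inner = H(6b 36 36 36 36 7a d0 b1) = 3e; tag = H(01 5c 5c 5c 5c 3e) = af ← matches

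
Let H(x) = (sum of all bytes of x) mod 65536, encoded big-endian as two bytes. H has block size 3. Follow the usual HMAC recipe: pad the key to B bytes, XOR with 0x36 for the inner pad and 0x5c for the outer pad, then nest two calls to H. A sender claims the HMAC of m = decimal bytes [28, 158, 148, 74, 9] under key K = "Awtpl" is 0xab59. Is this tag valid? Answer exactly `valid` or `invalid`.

Key "Awtpl" = 41 77 74 70 6c is 5 bytes > B = 3, so hash it first: H(key) = 02 08, then zero-pad to 3 bytes: K' = 02 08 00.
K' ⊕ ipad = 34 3e 36; K' ⊕ opad = 5e 54 5c.
Inner hash: sum = 52+62+54+28+158+148+74+9 = 585 → 02 49.
Outer hash (recomputed tag): sum = 94+84+92+2+73 = 345 → 01 59.
Recomputed tag = 0159; claimed = ab59 → mismatch.

invalid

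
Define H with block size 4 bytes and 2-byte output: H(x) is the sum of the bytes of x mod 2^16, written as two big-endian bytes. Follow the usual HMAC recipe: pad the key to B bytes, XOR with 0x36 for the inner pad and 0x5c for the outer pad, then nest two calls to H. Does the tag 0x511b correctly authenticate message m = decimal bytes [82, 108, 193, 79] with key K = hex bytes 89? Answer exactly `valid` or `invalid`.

Key hex bytes 89 is 1 byte ≤ B = 4; zero-pad to 4 bytes: K' = 89 00 00 00.
K' ⊕ ipad = bf 36 36 36; K' ⊕ opad = d5 5c 5c 5c.
Inner hash: sum = 191+54+54+54+82+108+193+79 = 815 → 03 2f.
Outer hash (recomputed tag): sum = 213+92+92+92+3+47 = 539 → 02 1b.
Recomputed tag = 021b; claimed = 511b → mismatch.

invalid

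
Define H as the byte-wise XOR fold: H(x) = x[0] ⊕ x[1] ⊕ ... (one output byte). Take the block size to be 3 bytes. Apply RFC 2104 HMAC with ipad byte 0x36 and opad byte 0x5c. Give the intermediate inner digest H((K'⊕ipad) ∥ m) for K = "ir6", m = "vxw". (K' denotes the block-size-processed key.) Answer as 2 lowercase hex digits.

Key "ir6" = 69 72 36 is exactly B = 3 bytes: K' = 69 72 36.
K' ⊕ ipad = 5f 44 00.
Inner input = 5f 44 00 ∥ 76 78 77.
Inner hash: XOR 5f⊕44⊕00⊕76⊕78⊕77 = 62.

62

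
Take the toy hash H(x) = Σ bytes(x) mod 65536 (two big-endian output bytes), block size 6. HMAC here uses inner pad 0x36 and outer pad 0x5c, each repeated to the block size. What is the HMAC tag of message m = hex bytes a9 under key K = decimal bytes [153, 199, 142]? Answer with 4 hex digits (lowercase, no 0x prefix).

Key decimal bytes [153, 199, 142] = 99 c7 8e is 3 bytes ≤ B = 6; zero-pad to 6 bytes: K' = 99 c7 8e 00 00 00.
K' ⊕ ipad = af f1 b8 36 36 36.  K' ⊕ opad = c5 9b d2 5c 5c 5c.
Inner input = (K'⊕ipad) ∥ m = af f1 b8 36 36 36 ∥ a9.
Inner hash: sum = 175+241+184+54+54+54+169 = 931 → 03 a3.
Outer input = (K'⊕opad) ∥ inner = c5 9b d2 5c 5c 5c ∥ 03 a3.
Outer hash (tag): sum = 197+155+210+92+92+92+3+163 = 1004 → 03 ec.

03ec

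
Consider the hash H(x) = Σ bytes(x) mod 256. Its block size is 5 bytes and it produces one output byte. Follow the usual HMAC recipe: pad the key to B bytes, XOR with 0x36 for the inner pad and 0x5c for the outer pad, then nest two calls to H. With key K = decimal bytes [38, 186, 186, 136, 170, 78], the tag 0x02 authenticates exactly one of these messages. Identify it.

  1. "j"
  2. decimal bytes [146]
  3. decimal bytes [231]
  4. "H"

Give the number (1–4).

4

Key decimal bytes [38, 186, 186, 136, 170, 78] = 26 ba ba 88 aa 4e is 6 bytes > B = 5, so hash it first: H(key) = 1a, then zero-pad to 5 bytes: K' = 1a 00 00 00 00.
K' ⊕ ipad = 2c 36 36 36 36; K' ⊕ opad = 46 5c 5c 5c 5c.
m1: inner = H(2c 36 36 36 36 6a) = 6e; tag = H(46 5c 5c 5c 5c 6e) = 24
m2: inner = H(2c 36 36 36 36 92) = 96; tag = H(46 5c 5c 5c 5c 96) = 4c
m3: inner = H(2c 36 36 36 36 e7) = eb; tag = H(46 5c 5c 5c 5c eb) = a1
m4: inner = H(2c 36 36 36 36 48) = 4c; tag = H(46 5c 5c 5c 5c 4c) = 02 ← matches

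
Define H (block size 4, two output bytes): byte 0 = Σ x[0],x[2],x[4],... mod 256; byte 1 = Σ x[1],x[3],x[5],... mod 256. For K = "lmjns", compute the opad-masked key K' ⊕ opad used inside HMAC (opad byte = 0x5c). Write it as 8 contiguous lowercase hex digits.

15875c5c

Key "lmjns" = 6c 6d 6a 6e 73 is 5 bytes > B = 4, so hash it first: H(key) = 49 db, then zero-pad to 4 bytes: K' = 49 db 00 00.
XOR each byte with 0x5c: 49⊕5c=15, db⊕5c=87, 00⊕5c=5c, 00⊕5c=5c.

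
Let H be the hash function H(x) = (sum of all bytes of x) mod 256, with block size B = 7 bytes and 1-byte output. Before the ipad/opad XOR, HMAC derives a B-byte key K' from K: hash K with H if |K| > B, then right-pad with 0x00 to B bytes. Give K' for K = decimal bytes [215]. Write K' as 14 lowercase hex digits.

d7000000000000

Key decimal bytes [215] = d7 is 1 byte ≤ B = 7; zero-pad to 7 bytes: K' = d7 00 00 00 00 00 00.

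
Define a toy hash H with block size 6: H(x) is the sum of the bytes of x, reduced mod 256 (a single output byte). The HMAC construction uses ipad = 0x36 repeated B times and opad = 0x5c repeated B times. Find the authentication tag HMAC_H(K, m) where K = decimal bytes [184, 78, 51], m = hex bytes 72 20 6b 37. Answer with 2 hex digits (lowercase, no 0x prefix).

Key decimal bytes [184, 78, 51] = b8 4e 33 is 3 bytes ≤ B = 6; zero-pad to 6 bytes: K' = b8 4e 33 00 00 00.
K' ⊕ ipad = 8e 78 05 36 36 36.  K' ⊕ opad = e4 12 6f 5c 5c 5c.
Inner input = (K'⊕ipad) ∥ m = 8e 78 05 36 36 36 ∥ 72 20 6b 37.
Inner hash: sum = 142+120+5+54+54+54+114+32+107+55 = 737; mod 256 = 225 → e1.
Outer input = (K'⊕opad) ∥ inner = e4 12 6f 5c 5c 5c ∥ e1.
Outer hash (tag): sum = 228+18+111+92+92+92+225 = 858; mod 256 = 90 → 5a.

5a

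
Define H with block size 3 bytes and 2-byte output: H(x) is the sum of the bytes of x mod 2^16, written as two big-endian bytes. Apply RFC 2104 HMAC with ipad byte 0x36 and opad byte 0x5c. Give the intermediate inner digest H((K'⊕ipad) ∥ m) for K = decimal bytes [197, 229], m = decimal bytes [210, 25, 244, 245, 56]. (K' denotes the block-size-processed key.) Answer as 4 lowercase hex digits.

0508

Key decimal bytes [197, 229] = c5 e5 is 2 bytes ≤ B = 3; zero-pad to 3 bytes: K' = c5 e5 00.
K' ⊕ ipad = f3 d3 36.
Inner input = f3 d3 36 ∥ d2 19 f4 f5 38.
Inner hash: sum = 243+211+54+210+25+244+245+56 = 1288 → 05 08.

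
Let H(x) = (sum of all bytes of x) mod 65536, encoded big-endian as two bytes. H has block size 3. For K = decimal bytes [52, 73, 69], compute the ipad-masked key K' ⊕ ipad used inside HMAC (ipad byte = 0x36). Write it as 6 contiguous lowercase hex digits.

027f73

Key decimal bytes [52, 73, 69] = 34 49 45 is exactly B = 3 bytes: K' = 34 49 45.
XOR each byte with 0x36: 34⊕36=02, 49⊕36=7f, 45⊕36=73.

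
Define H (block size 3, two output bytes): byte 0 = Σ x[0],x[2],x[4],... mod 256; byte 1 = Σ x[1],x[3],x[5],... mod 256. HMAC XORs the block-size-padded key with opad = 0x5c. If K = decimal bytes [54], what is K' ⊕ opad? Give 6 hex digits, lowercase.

6a5c5c

Key decimal bytes [54] = 36 is 1 byte ≤ B = 3; zero-pad to 3 bytes: K' = 36 00 00.
XOR each byte with 0x5c: 36⊕5c=6a, 00⊕5c=5c, 00⊕5c=5c.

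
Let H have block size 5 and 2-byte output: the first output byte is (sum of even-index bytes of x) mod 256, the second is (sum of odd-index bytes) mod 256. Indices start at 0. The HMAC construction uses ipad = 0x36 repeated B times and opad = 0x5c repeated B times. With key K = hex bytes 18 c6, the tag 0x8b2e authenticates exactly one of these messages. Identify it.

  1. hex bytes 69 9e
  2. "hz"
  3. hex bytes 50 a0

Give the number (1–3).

1

Key hex bytes 18 c6 is 2 bytes ≤ B = 5; zero-pad to 5 bytes: K' = 18 c6 00 00 00.
K' ⊕ ipad = 2e f0 36 36 36; K' ⊕ opad = 44 9a 5c 5c 5c.
m1: inner = H(2e f0 36 36 36 69 9e) = 38 8f; tag = H(44 9a 5c 5c 5c 38 8f) = 8b2e ← matches
m2: inner = H(2e f0 36 36 36 68 7a) = 14 8e; tag = H(44 9a 5c 5c 5c 14 8e) = 8a0a
m3: inner = H(2e f0 36 36 36 50 a0) = 3a 76; tag = H(44 9a 5c 5c 5c 3a 76) = 7230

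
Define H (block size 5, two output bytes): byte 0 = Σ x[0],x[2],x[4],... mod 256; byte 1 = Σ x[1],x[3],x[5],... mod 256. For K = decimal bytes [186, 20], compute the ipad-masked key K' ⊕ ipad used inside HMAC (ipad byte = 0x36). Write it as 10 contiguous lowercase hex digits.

8c22363636

Key decimal bytes [186, 20] = ba 14 is 2 bytes ≤ B = 5; zero-pad to 5 bytes: K' = ba 14 00 00 00.
XOR each byte with 0x36: ba⊕36=8c, 14⊕36=22, 00⊕36=36, 00⊕36=36, 00⊕36=36.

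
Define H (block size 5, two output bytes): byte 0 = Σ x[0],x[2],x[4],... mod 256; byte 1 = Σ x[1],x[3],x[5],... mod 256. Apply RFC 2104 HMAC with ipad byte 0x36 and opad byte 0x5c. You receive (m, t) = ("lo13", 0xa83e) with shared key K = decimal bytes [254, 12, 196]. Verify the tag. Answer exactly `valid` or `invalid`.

Key decimal bytes [254, 12, 196] = fe 0c c4 is 3 bytes ≤ B = 5; zero-pad to 5 bytes: K' = fe 0c c4 00 00.
K' ⊕ ipad = c8 3a f2 36 36; K' ⊕ opad = a2 50 98 5c 5c.
Inner hash: even-index sum = 658 mod 256 = 146; odd-index sum = 269 mod 256 = 13 → 92 0d.
Outer hash (recomputed tag): even-index sum = 419 mod 256 = 163; odd-index sum = 318 mod 256 = 62 → a3 3e.
Recomputed tag = a33e; claimed = a83e → mismatch.

invalid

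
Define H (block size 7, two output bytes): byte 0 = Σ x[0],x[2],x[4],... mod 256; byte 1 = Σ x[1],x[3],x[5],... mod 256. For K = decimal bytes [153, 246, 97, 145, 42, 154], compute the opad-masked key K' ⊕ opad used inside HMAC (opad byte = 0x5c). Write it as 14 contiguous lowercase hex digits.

Key decimal bytes [153, 246, 97, 145, 42, 154] = 99 f6 61 91 2a 9a is 6 bytes ≤ B = 7; zero-pad to 7 bytes: K' = 99 f6 61 91 2a 9a 00.
XOR each byte with 0x5c: 99⊕5c=c5, f6⊕5c=aa, 61⊕5c=3d, 91⊕5c=cd, 2a⊕5c=76, 9a⊕5c=c6, 00⊕5c=5c.

c5aa3dcd76c65c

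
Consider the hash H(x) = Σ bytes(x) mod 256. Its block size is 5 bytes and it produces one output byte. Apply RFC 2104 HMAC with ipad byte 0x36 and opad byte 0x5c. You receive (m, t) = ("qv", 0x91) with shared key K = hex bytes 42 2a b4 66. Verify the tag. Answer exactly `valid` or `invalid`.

valid

Key hex bytes 42 2a b4 66 is 4 bytes ≤ B = 5; zero-pad to 5 bytes: K' = 42 2a b4 66 00.
K' ⊕ ipad = 74 1c 82 50 36; K' ⊕ opad = 1e 76 e8 3a 5c.
Inner hash: sum = 116+28+130+80+54+113+118 = 639; mod 256 = 127 → 7f.
Outer hash (recomputed tag): sum = 30+118+232+58+92+127 = 657; mod 256 = 145 → 91.
Recomputed tag = 91; claimed = 91 → match.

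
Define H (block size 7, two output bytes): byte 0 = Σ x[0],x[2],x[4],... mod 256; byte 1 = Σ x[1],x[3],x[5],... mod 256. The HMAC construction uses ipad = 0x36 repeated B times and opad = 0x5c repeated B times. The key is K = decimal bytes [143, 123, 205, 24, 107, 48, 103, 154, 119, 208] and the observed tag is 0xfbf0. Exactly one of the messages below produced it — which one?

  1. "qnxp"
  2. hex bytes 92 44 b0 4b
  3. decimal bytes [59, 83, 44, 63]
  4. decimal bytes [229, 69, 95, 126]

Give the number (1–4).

Key decimal bytes [143, 123, 205, 24, 107, 48, 103, 154, 119, 208] = 8f 7b cd 18 6b 30 67 9a 77 d0 is 10 bytes > B = 7, so hash it first: H(key) = a5 2d, then zero-pad to 7 bytes: K' = a5 2d 00 00 00 00 00.
K' ⊕ ipad = 93 1b 36 36 36 36 36; K' ⊕ opad = f9 71 5c 5c 5c 5c 5c.
m1: inner = H(93 1b 36 36 36 36 36 71 6e 78 70) = 13 70; tag = H(f9 71 5c 5c 5c 5c 5c 13 70) = 7d3c
m2: inner = H(93 1b 36 36 36 36 36 92 44 b0 4b) = c4 c9; tag = H(f9 71 5c 5c 5c 5c 5c c4 c9) = d6ed
m3: inner = H(93 1b 36 36 36 36 36 3b 53 2c 3f) = c7 ee; tag = H(f9 71 5c 5c 5c 5c 5c c7 ee) = fbf0 ← matches
m4: inner = H(93 1b 36 36 36 36 36 e5 45 5f 7e) = f8 cb; tag = H(f9 71 5c 5c 5c 5c 5c f8 cb) = d821

3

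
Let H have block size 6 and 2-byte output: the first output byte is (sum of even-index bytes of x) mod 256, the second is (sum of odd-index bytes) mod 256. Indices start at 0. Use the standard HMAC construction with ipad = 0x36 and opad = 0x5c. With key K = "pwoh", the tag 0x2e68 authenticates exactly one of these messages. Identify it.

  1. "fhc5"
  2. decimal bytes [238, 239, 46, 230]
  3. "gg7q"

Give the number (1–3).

Key "pwoh" = 70 77 6f 68 is 4 bytes ≤ B = 6; zero-pad to 6 bytes: K' = 70 77 6f 68 00 00.
K' ⊕ ipad = 46 41 59 5e 36 36; K' ⊕ opad = 2c 2b 33 34 5c 5c.
m1: inner = H(46 41 59 5e 36 36 66 68 63 35) = 9e 72; tag = H(2c 2b 33 34 5c 5c 9e 72) = 592d
m2: inner = H(46 41 59 5e 36 36 ee ef 2e e6) = f1 aa; tag = H(2c 2b 33 34 5c 5c f1 aa) = ac65
m3: inner = H(46 41 59 5e 36 36 67 67 37 71) = 73 ad; tag = H(2c 2b 33 34 5c 5c 73 ad) = 2e68 ← matches

3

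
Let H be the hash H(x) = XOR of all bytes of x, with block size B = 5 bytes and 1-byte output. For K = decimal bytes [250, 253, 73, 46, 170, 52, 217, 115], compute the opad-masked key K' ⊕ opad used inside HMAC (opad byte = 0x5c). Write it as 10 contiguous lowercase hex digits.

085c5c5c5c

Key decimal bytes [250, 253, 73, 46, 170, 52, 217, 115] = fa fd 49 2e aa 34 d9 73 is 8 bytes > B = 5, so hash it first: H(key) = 54, then zero-pad to 5 bytes: K' = 54 00 00 00 00.
XOR each byte with 0x5c: 54⊕5c=08, 00⊕5c=5c, 00⊕5c=5c, 00⊕5c=5c, 00⊕5c=5c.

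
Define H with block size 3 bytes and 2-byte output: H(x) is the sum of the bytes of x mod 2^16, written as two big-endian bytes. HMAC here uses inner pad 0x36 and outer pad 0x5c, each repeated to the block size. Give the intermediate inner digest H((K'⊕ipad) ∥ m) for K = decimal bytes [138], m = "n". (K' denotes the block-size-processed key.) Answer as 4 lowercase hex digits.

Key decimal bytes [138] = 8a is 1 byte ≤ B = 3; zero-pad to 3 bytes: K' = 8a 00 00.
K' ⊕ ipad = bc 36 36.
Inner input = bc 36 36 ∥ 6e.
Inner hash: sum = 188+54+54+110 = 406 → 01 96.

0196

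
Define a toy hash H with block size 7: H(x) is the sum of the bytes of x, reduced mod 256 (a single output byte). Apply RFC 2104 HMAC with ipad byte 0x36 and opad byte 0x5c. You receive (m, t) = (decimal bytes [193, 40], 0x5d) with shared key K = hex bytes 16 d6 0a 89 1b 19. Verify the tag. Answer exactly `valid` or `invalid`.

valid

Key hex bytes 16 d6 0a 89 1b 19 is 6 bytes ≤ B = 7; zero-pad to 7 bytes: K' = 16 d6 0a 89 1b 19 00.
K' ⊕ ipad = 20 e0 3c bf 2d 2f 36; K' ⊕ opad = 4a 8a 56 d5 47 45 5c.
Inner hash: sum = 32+224+60+191+45+47+54+193+40 = 886; mod 256 = 118 → 76.
Outer hash (recomputed tag): sum = 74+138+86+213+71+69+92+118 = 861; mod 256 = 93 → 5d.
Recomputed tag = 5d; claimed = 5d → match.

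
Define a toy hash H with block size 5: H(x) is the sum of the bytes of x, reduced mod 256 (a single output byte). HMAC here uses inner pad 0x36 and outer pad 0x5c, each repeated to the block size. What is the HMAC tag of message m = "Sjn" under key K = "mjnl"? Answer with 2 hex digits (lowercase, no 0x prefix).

Key "mjnl" = 6d 6a 6e 6c is 4 bytes ≤ B = 5; zero-pad to 5 bytes: K' = 6d 6a 6e 6c 00.
K' ⊕ ipad = 5b 5c 58 5a 36.  K' ⊕ opad = 31 36 32 30 5c.
Inner input = (K'⊕ipad) ∥ m = 5b 5c 58 5a 36 ∥ 53 6a 6e.
Inner hash: sum = 91+92+88+90+54+83+106+110 = 714; mod 256 = 202 → ca.
Outer input = (K'⊕opad) ∥ inner = 31 36 32 30 5c ∥ ca.
Outer hash (tag): sum = 49+54+50+48+92+202 = 495; mod 256 = 239 → ef.

ef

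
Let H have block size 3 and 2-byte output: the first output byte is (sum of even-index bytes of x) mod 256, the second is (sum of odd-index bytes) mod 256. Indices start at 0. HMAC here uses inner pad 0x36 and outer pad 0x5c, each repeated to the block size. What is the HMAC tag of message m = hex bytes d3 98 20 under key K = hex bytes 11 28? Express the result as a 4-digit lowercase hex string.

ba69

Key hex bytes 11 28 is 2 bytes ≤ B = 3; zero-pad to 3 bytes: K' = 11 28 00.
K' ⊕ ipad = 27 1e 36.  K' ⊕ opad = 4d 74 5c.
Inner input = (K'⊕ipad) ∥ m = 27 1e 36 ∥ d3 98 20.
Inner hash: even-index sum = 245 mod 256 = 245; odd-index sum = 273 mod 256 = 17 → f5 11.
Outer input = (K'⊕opad) ∥ inner = 4d 74 5c ∥ f5 11.
Outer hash (tag): even-index sum = 186 mod 256 = 186; odd-index sum = 361 mod 256 = 105 → ba 69.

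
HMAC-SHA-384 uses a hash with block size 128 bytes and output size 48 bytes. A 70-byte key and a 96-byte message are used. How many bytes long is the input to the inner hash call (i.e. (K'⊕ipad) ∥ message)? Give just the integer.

224

Key is 70 ≤ 128 bytes, zero-padded: |K'| = 128.
Inner input = (K'⊕ipad) ∥ m → 128 + 96 = 224 bytes.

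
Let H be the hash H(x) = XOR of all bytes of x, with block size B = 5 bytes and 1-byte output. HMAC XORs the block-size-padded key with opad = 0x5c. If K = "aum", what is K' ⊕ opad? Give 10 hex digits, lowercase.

Key "aum" = 61 75 6d is 3 bytes ≤ B = 5; zero-pad to 5 bytes: K' = 61 75 6d 00 00.
XOR each byte with 0x5c: 61⊕5c=3d, 75⊕5c=29, 6d⊕5c=31, 00⊕5c=5c, 00⊕5c=5c.

3d29315c5c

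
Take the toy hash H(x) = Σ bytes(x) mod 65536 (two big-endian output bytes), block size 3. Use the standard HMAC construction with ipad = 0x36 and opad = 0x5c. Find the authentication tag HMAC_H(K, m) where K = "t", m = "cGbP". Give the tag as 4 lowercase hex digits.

Key "t" = 74 is 1 byte ≤ B = 3; zero-pad to 3 bytes: K' = 74 00 00.
K' ⊕ ipad = 42 36 36.  K' ⊕ opad = 28 5c 5c.
Inner input = (K'⊕ipad) ∥ m = 42 36 36 ∥ 63 47 62 50.
Inner hash: sum = 66+54+54+99+71+98+80 = 522 → 02 0a.
Outer input = (K'⊕opad) ∥ inner = 28 5c 5c ∥ 02 0a.
Outer hash (tag): sum = 40+92+92+2+10 = 236 → 00 ec.

00ec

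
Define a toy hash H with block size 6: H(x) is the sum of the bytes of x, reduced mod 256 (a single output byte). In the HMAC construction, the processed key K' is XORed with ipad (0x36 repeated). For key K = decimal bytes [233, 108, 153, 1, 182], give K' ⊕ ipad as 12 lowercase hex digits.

Key decimal bytes [233, 108, 153, 1, 182] = e9 6c 99 01 b6 is 5 bytes ≤ B = 6; zero-pad to 6 bytes: K' = e9 6c 99 01 b6 00.
XOR each byte with 0x36: e9⊕36=df, 6c⊕36=5a, 99⊕36=af, 01⊕36=37, b6⊕36=80, 00⊕36=36.

df5aaf378036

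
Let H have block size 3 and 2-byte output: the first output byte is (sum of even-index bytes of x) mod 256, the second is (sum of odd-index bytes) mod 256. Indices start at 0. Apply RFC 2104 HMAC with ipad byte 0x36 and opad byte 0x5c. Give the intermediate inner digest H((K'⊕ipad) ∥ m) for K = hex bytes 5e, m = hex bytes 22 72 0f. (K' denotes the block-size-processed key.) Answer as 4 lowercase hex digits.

Key hex bytes 5e is 1 byte ≤ B = 3; zero-pad to 3 bytes: K' = 5e 00 00.
K' ⊕ ipad = 68 36 36.
Inner input = 68 36 36 ∥ 22 72 0f.
Inner hash: even-index sum = 272 mod 256 = 16; odd-index sum = 103 mod 256 = 103 → 10 67.

1067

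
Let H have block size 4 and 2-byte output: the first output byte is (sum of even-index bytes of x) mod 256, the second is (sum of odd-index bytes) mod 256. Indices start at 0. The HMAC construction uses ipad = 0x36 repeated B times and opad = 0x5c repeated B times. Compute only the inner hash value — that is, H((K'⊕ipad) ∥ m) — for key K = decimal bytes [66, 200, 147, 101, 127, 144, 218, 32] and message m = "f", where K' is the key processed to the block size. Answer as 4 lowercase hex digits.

b421

Key decimal bytes [66, 200, 147, 101, 127, 144, 218, 32] = 42 c8 93 65 7f 90 da 20 is 8 bytes > B = 4, so hash it first: H(key) = 2e dd, then zero-pad to 4 bytes: K' = 2e dd 00 00.
K' ⊕ ipad = 18 eb 36 36.
Inner input = 18 eb 36 36 ∥ 66.
Inner hash: even-index sum = 180 mod 256 = 180; odd-index sum = 289 mod 256 = 33 → b4 21.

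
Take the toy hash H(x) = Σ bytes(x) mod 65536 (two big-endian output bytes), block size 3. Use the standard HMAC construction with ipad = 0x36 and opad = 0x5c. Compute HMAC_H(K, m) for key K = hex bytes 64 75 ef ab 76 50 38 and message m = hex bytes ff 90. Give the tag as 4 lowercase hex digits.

Key hex bytes 64 75 ef ab 76 50 38 is 7 bytes > B = 3, so hash it first: H(key) = 03 71, then zero-pad to 3 bytes: K' = 03 71 00.
K' ⊕ ipad = 35 47 36.  K' ⊕ opad = 5f 2d 5c.
Inner input = (K'⊕ipad) ∥ m = 35 47 36 ∥ ff 90.
Inner hash: sum = 53+71+54+255+144 = 577 → 02 41.
Outer input = (K'⊕opad) ∥ inner = 5f 2d 5c ∥ 02 41.
Outer hash (tag): sum = 95+45+92+2+65 = 299 → 01 2b.

012b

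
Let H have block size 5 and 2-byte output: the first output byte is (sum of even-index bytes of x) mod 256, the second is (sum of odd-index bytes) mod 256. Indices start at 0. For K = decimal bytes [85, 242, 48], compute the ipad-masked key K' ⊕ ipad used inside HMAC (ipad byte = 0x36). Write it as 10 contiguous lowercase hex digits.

63c4063636

Key decimal bytes [85, 242, 48] = 55 f2 30 is 3 bytes ≤ B = 5; zero-pad to 5 bytes: K' = 55 f2 30 00 00.
XOR each byte with 0x36: 55⊕36=63, f2⊕36=c4, 30⊕36=06, 00⊕36=36, 00⊕36=36.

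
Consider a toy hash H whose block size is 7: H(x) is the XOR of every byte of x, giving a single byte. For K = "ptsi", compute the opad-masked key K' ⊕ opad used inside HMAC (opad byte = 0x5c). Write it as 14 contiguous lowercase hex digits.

Key "ptsi" = 70 74 73 69 is 4 bytes ≤ B = 7; zero-pad to 7 bytes: K' = 70 74 73 69 00 00 00.
XOR each byte with 0x5c: 70⊕5c=2c, 74⊕5c=28, 73⊕5c=2f, 69⊕5c=35, 00⊕5c=5c, 00⊕5c=5c, 00⊕5c=5c.

2c282f355c5c5c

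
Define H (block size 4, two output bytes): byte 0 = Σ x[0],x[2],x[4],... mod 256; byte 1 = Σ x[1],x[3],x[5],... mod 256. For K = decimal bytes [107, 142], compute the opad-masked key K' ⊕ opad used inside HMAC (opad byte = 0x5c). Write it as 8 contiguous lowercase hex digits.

37d25c5c

Key decimal bytes [107, 142] = 6b 8e is 2 bytes ≤ B = 4; zero-pad to 4 bytes: K' = 6b 8e 00 00.
XOR each byte with 0x5c: 6b⊕5c=37, 8e⊕5c=d2, 00⊕5c=5c, 00⊕5c=5c.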